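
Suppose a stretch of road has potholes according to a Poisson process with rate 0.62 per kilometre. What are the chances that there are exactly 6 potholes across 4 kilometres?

0.0271

Over the interval, μ = 0.62 × 4 = 2.48 (4 kilometres).
P(N = 6) = e^(−μ) μ^6/6! = e^(−2.48) · 2.48^6/720 ≈ 0.0271.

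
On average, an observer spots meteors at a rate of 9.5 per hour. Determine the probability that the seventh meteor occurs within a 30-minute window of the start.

Over the interval, μ = 9.5 × 0.5 = 4.75 (a 30-minute window = 0.5 hours).
The seventh arrival falls in the interval iff at least 7 events occur there: P(S_7 ≤ t) = P(N ≥ 7) = 1 − P(N ≤ 6) ≈ 0.2022.

0.2022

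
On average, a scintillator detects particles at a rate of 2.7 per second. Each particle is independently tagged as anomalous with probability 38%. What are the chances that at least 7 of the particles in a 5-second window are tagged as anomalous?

Thinning: the particles that are tagged as anomalous themselves form a Poisson process with rate 0.38 × 2.7 = 1.026 per second.
Over the interval, μ = 1.026 × 5 = 5.13 (a 5-second window = 5 seconds).
P(N ≥ 7) = 1 − P(N ≤ 6) ≈ 0.2571.

0.2571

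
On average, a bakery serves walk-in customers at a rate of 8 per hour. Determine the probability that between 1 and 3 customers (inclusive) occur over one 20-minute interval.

0.6519

Over the interval, μ = 8 × 1/3 ≈ 2.66667 (a 20-minute interval = 1/3 hours).
P(1 ≤ N ≤ 3) = Σ_{j=1}^{3} e^(−2.66667) · 2.66667^j/j! ≈ 0.6519.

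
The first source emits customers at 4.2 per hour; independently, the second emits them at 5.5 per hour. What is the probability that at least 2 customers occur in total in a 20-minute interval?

0.8331

Independent Poisson processes superpose: combined rate λ = 4.2 + 5.5 = 9.7 per hour.
Over the interval, μ = 9.7 × 1/3 ≈ 3.23333 (a 20-minute interval = 1/3 hours).
P(N ≥ 2) = 1 − P(N ≤ 1) ≈ 0.8331.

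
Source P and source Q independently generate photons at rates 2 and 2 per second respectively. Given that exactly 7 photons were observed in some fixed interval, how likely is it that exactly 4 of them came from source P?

0.2734

Given the total, each event is independently from source P with probability p = λ_P/(λ_P+λ_Q) = 2/4 = 0.5000.
So K ~ Binomial(7, 2/4): P(K = 4) = C(7,4) · (2/4)^4 · (2/4)^3 ≈ 0.2734.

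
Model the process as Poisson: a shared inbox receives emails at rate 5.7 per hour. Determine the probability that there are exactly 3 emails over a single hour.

With mean μ = 5.7 per hour,
P(N = 3) = e^(−μ) μ^3/3! = e^(−5.7) · 5.7^3/6 ≈ 0.1033.

0.1033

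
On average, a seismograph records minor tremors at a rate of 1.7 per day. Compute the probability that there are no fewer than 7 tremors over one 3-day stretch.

0.2526

Over the interval, μ = 1.7 × 3 = 5.1 (a 3-day stretch = 3 days).
P(N ≥ 7) = 1 − P(N ≤ 6) = 1 − Σ_{j=0}^{6} e^(−μ) μ^j/j! ≈ 0.2526.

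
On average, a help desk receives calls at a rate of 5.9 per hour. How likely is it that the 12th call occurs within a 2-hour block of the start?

Over the interval, μ = 5.9 × 2 = 11.8 (a 2-hour block = 2 hours).
The 12th arrival falls in the interval iff at least 12 events occur there: P(S_12 ≤ t) = P(N ≥ 12) = 1 − P(N ≤ 11) ≈ 0.5153.

0.5153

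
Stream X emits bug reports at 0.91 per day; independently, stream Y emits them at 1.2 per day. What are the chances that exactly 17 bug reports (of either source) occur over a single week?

Independent Poisson processes superpose: combined rate λ = 0.91 + 1.2 = 2.11 per day.
Over the interval, μ = 2.11 × 7 = 14.77 (a week = 7 days).
P(N = 17) = e^(−14.77) · 14.77^17/17! ≈ 0.0820.

0.0820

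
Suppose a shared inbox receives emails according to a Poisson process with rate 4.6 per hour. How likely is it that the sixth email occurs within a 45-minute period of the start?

0.1358

Over the interval, μ = 4.6 × 0.75 = 3.45 (a 45-minute period = 0.75 hours).
The sixth arrival falls in the interval iff at least 6 events occur there: P(S_6 ≤ t) = P(N ≥ 6) = 1 − P(N ≤ 5) ≈ 0.1358.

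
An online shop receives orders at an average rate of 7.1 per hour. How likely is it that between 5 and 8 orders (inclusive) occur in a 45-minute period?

Over the interval, μ = 7.1 × 0.75 = 5.325 (a 45-minute period = 0.75 hours).
P(5 ≤ N ≤ 8) = Σ_{j=5}^{8} e^(−5.325) · 5.325^j/j! ≈ 0.5232.

0.5232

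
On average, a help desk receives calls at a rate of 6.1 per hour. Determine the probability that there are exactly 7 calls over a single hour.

With mean μ = 6.1 per hour,
P(N = 7) = e^(−μ) μ^7/7! = e^(−6.1) · 6.1^7/5040 ≈ 0.1399.

0.1399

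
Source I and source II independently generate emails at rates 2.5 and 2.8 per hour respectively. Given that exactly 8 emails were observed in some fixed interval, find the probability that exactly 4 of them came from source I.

Given the total, each event is independently from source I with probability p = λ_I/(λ_I+λ_II) = 2.5/5.3 ≈ 0.4717.
So K ~ Binomial(8, 2.5/5.3): P(K = 4) = C(8,4) · (2.5/5.3)^4 · (2.8/5.3)^4 ≈ 0.2699.

0.2699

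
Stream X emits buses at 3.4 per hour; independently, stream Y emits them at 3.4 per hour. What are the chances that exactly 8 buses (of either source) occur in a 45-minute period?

Independent Poisson processes superpose: combined rate λ = 3.4 + 3.4 = 6.8 per hour.
Over the interval, μ = 6.8 × 0.75 = 5.1 (a 45-minute period = 0.75 hours).
P(N = 8) = e^(−5.1) · 5.1^8/8! ≈ 0.0692.

0.0692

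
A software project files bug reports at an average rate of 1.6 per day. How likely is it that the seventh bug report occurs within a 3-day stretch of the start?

0.2092

Over the interval, μ = 1.6 × 3 = 4.8 (a 3-day stretch = 3 days).
The seventh arrival falls in the interval iff at least 7 events occur there: P(S_7 ≤ t) = P(N ≥ 7) = 1 − P(N ≤ 6) ≈ 0.2092.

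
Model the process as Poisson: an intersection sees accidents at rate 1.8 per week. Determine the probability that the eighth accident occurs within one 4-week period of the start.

0.4311

Over the interval, μ = 1.8 × 4 = 7.2 (a 4-week period = 4 weeks).
The eighth arrival falls in the interval iff at least 8 events occur there: P(S_8 ≤ t) = P(N ≥ 8) = 1 − P(N ≤ 7) ≈ 0.4311.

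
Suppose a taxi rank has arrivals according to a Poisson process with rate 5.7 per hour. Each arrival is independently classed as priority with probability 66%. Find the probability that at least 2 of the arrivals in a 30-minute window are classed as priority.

0.5608

Thinning: the arrivals that are classed as priority themselves form a Poisson process with rate 0.66 × 5.7 = 3.762 per hour.
Over the interval, μ = 3.762 × 0.5 = 1.881 (a 30-minute window = 0.5 hours).
P(N ≥ 2) = 1 − P(N ≤ 1) ≈ 0.5608.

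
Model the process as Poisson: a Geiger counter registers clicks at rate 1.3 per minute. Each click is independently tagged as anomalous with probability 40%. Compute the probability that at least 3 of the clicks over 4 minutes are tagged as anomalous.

0.3450

Thinning: the clicks that are tagged as anomalous themselves form a Poisson process with rate 0.4 × 1.3 = 0.52 per minute.
Over the interval, μ = 0.52 × 4 = 2.08 (4 minutes).
P(N ≥ 3) = 1 − P(N ≤ 2) ≈ 0.3450.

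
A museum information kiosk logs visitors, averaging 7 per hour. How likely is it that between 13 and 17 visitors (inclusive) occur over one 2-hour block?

0.4687

Over the interval, μ = 7 × 2 = 14 (a 2-hour block = 2 hours).
P(13 ≤ N ≤ 17) = Σ_{j=13}^{17} e^(−14) · 14^j/j! ≈ 0.4687.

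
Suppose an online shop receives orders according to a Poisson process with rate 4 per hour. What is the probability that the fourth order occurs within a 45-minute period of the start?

Over the interval, μ = 4 × 0.75 = 3 (a 45-minute period = 0.75 hours).
The fourth arrival falls in the interval iff at least 4 events occur there: P(S_4 ≤ t) = P(N ≥ 4) = 1 − P(N ≤ 3) ≈ 0.3528.

0.3528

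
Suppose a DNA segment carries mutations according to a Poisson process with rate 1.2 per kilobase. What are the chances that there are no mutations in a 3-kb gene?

Over the interval, μ = 1.2 × 3 = 3.6 (a 3-kb gene = 3 kilobases).
P(N = 0) = e^(−μ) μ^0/0! = e^(−3.6) · 3.6^0/1 ≈ 0.0273.

0.0273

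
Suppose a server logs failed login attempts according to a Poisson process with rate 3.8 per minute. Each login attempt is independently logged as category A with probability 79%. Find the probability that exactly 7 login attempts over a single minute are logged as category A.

0.0217

Thinning: the login attempts that are logged as category A themselves form a Poisson process with rate 0.79 × 3.8 = 3.002 per minute.
So μ = 3.002.
P(N = 7) = e^(−3.002) · 3.002^7/7! ≈ 0.0217.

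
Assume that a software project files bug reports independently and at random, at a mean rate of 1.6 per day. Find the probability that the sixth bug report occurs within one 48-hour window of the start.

0.1054

Over the interval, μ = 1.6 × 2 = 3.2 (a 48-hour window = 2 days).
The sixth arrival falls in the interval iff at least 6 events occur there: P(S_6 ≤ t) = P(N ≥ 6) = 1 − P(N ≤ 5) ≈ 0.1054.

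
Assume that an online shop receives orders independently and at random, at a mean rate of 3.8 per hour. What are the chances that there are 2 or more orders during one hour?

0.8926

With mean μ = 3.8 per hour,
P(N ≥ 2) = 1 − P(N ≤ 1) = 1 − Σ_{j=0}^{1} e^(−μ) μ^j/j! ≈ 0.8926.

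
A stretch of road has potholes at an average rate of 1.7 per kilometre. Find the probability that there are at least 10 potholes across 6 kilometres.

Over the interval, μ = 1.7 × 6 = 10.2 (6 kilometres).
P(N ≥ 10) = 1 − P(N ≤ 9) = 1 − Σ_{j=0}^{9} e^(−μ) μ^j/j! ≈ 0.5668.

0.5668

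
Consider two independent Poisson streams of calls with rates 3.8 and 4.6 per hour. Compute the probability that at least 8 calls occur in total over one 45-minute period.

Independent Poisson processes superpose: combined rate λ = 3.8 + 4.6 = 8.4 per hour.
Over the interval, μ = 8.4 × 0.75 = 6.3 (a 45-minute period = 0.75 hours).
P(N ≥ 8) = 1 − P(N ≤ 7) ≈ 0.2983.

0.2983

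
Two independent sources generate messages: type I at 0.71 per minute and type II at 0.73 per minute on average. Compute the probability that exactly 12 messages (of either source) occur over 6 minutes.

0.0639

Independent Poisson processes superpose: combined rate λ = 0.71 + 0.73 = 1.44 per minute.
Over the interval, μ = 1.44 × 6 = 8.64 (6 minutes).
P(N = 12) = e^(−8.64) · 8.64^12/12! ≈ 0.0639.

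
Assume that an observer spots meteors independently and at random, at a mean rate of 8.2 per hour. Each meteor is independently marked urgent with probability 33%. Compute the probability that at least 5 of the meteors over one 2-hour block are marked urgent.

Thinning: the meteors that are marked urgent themselves form a Poisson process with rate 0.33 × 8.2 = 2.706 per hour.
Over the interval, μ = 2.706 × 2 = 5.412 (a 2-hour block = 2 hours).
P(N ≥ 5) = 1 − P(N ≤ 4) ≈ 0.6286.

0.6286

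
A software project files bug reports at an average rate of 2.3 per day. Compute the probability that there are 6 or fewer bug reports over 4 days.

Over the interval, μ = 2.3 × 4 = 9.2 (4 days).
P(N ≤ 6) = Σ_{j=0}^{6} e^(−μ) μ^j/j! ≈ 0.1892.

0.1892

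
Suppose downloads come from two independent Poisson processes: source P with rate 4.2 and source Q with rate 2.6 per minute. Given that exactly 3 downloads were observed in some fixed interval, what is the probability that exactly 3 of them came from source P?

Given the total, each event is independently from source P with probability p = λ_P/(λ_P+λ_Q) = 4.2/6.8 ≈ 0.6176.
So K ~ Binomial(3, 4.2/6.8): P(K = 3) = C(3,3) · (4.2/6.8)^3 · (2.6/6.8)^0 ≈ 0.2356.

0.2356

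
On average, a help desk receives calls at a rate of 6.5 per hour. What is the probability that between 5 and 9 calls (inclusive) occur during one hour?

0.6537

With mean μ = 6.5 per hour,
P(5 ≤ N ≤ 9) = Σ_{j=5}^{9} e^(−6.5) · 6.5^j/j! ≈ 0.6537.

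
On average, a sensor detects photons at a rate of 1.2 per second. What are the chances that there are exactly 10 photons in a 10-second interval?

Over the interval, μ = 1.2 × 10 = 12 (a 10-second interval = 10 seconds).
P(N = 10) = e^(−μ) μ^10/10! = e^(−12) · 12^10/3628800 ≈ 0.1048.

0.1048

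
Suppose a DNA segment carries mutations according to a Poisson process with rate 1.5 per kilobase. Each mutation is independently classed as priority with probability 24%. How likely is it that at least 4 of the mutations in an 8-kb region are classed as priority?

0.3259

Thinning: the mutations that are classed as priority themselves form a Poisson process with rate 0.24 × 1.5 = 0.36 per kilobase.
Over the interval, μ = 0.36 × 8 = 2.88 (an 8-kb region = 8 kilobases).
P(N ≥ 4) = 1 − P(N ≤ 3) ≈ 0.3259.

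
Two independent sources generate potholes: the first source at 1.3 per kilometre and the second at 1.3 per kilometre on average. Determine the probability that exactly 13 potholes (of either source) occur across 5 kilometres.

Independent Poisson processes superpose: combined rate λ = 1.3 + 1.3 = 2.6 per kilometre.
Over the interval, μ = 2.6 × 5 = 13 (5 kilometres).
P(N = 13) = e^(−13) · 13^13/13! ≈ 0.1099.

0.1099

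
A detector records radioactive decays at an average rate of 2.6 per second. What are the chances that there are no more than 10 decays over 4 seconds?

0.5331

Over the interval, μ = 2.6 × 4 = 10.4 (4 seconds).
P(N ≤ 10) = Σ_{j=0}^{10} e^(−μ) μ^j/j! ≈ 0.5331.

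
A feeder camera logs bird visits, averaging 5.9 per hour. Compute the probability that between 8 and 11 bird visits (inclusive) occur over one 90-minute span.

Over the interval, μ = 5.9 × 1.5 = 8.85 (a 90-minute span = 1.5 hours).
P(8 ≤ N ≤ 11) = Σ_{j=8}^{11} e^(−8.85) · 8.85^j/j! ≈ 0.4756.

0.4756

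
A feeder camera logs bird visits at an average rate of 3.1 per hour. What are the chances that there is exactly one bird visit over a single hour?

With mean μ = 3.1 per hour,
P(N = 1) = e^(−μ) μ^1/1! = e^(−3.1) · 3.1^1/1 ≈ 0.1397.

0.1397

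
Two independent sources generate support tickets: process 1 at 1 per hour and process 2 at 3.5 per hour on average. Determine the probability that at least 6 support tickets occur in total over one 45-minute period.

Independent Poisson processes superpose: combined rate λ = 1 + 3.5 = 4.5 per hour.
Over the interval, μ = 4.5 × 0.75 = 3.375 (a 45-minute period = 0.75 hours).
P(N ≥ 6) = 1 − P(N ≤ 5) ≈ 0.1263.

0.1263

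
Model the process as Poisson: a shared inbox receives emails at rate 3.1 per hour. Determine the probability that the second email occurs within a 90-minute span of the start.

0.9460

Over the interval, μ = 3.1 × 1.5 = 4.65 (a 90-minute span = 1.5 hours).
The second arrival falls in the interval iff at least 2 events occur there: P(S_2 ≤ t) = P(N ≥ 2) = 1 − P(N ≤ 1) ≈ 0.9460.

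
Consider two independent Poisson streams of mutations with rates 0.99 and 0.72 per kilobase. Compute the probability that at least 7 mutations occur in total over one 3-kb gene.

0.2571

Independent Poisson processes superpose: combined rate λ = 0.99 + 0.72 = 1.71 per kilobase.
Over the interval, μ = 1.71 × 3 = 5.13 (a 3-kb gene = 3 kilobases).
P(N ≥ 7) = 1 − P(N ≤ 6) ≈ 0.2571.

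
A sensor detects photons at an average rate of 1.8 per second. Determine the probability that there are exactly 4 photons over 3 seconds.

Over the interval, μ = 1.8 × 3 = 5.4 (3 seconds).
P(N = 4) = e^(−μ) μ^4/4! = e^(−5.4) · 5.4^4/24 ≈ 0.1600.

0.1600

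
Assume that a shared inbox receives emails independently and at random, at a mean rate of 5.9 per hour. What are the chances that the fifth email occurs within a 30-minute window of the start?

0.1764

Over the interval, μ = 5.9 × 0.5 = 2.95 (a 30-minute window = 0.5 hours).
The fifth arrival falls in the interval iff at least 5 events occur there: P(S_5 ≤ t) = P(N ≥ 5) = 1 − P(N ≤ 4) ≈ 0.1764.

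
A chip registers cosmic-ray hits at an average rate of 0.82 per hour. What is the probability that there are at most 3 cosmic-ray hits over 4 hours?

0.5848

Over the interval, μ = 0.82 × 4 = 3.28 (4 hours).
P(N ≤ 3) = Σ_{j=0}^{3} e^(−μ) μ^j/j! ≈ 0.5848.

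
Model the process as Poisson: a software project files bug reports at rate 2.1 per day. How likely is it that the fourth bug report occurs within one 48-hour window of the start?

Over the interval, μ = 2.1 × 2 = 4.2 (a 48-hour window = 2 days).
The fourth arrival falls in the interval iff at least 4 events occur there: P(S_4 ≤ t) = P(N ≥ 4) = 1 − P(N ≤ 3) ≈ 0.6046.

0.6046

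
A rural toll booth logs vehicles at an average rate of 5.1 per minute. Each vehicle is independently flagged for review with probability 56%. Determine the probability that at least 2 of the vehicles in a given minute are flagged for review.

0.7783

Thinning: the vehicles that are flagged for review themselves form a Poisson process with rate 0.56 × 5.1 = 2.856 per minute.
So μ = 2.856.
P(N ≥ 2) = 1 − P(N ≤ 1) ≈ 0.7783.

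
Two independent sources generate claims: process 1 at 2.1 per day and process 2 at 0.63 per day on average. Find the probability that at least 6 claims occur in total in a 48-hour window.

0.4642

Independent Poisson processes superpose: combined rate λ = 2.1 + 0.63 = 2.73 per day.
Over the interval, μ = 2.73 × 2 = 5.46 (a 48-hour window = 2 days).
P(N ≥ 6) = 1 − P(N ≤ 5) ≈ 0.4642.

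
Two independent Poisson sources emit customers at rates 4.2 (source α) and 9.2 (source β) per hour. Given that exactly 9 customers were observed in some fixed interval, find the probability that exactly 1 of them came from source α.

0.1393

Given the total, each event is independently from source α with probability p = λ_α/(λ_α+λ_β) = 4.2/13.4 ≈ 0.3134.
So K ~ Binomial(9, 4.2/13.4): P(K = 1) = C(9,1) · (4.2/13.4)^1 · (9.2/13.4)^8 ≈ 0.1393.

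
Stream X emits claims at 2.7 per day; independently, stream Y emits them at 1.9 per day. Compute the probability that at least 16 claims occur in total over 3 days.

Independent Poisson processes superpose: combined rate λ = 2.7 + 1.9 = 4.6 per day.
Over the interval, μ = 4.6 × 3 = 13.8 (3 days).
P(N ≥ 16) = 1 − P(N ≤ 15) ≈ 0.3110.

0.3110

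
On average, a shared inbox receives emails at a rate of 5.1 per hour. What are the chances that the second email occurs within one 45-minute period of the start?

0.8947

Over the interval, μ = 5.1 × 0.75 = 3.825 (a 45-minute period = 0.75 hours).
The second arrival falls in the interval iff at least 2 events occur there: P(S_2 ≤ t) = P(N ≥ 2) = 1 − P(N ≤ 1) ≈ 0.8947.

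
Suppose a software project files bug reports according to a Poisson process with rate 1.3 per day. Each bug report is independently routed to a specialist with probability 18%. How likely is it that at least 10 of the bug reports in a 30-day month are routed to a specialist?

Thinning: the bug reports that are routed to a specialist themselves form a Poisson process with rate 0.18 × 1.3 = 0.234 per day.
Over the interval, μ = 0.234 × 30 = 7.02 (a 30-day month = 30 days).
P(N ≥ 10) = 1 − P(N ≤ 9) ≈ 0.1715.

0.1715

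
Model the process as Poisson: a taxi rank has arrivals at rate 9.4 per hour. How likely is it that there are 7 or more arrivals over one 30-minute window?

Over the interval, μ = 9.4 × 0.5 = 4.7 (a 30-minute window = 0.5 hours).
P(N ≥ 7) = 1 − P(N ≤ 6) = 1 − Σ_{j=0}^{6} e^(−μ) μ^j/j! ≈ 0.1954.

0.1954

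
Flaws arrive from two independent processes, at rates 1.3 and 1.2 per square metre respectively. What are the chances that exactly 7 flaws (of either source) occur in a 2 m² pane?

Independent Poisson processes superpose: combined rate λ = 1.3 + 1.2 = 2.5 per square metre.
Over the interval, μ = 2.5 × 2 = 5 (a 2 m² pane = 2 square metres).
P(N = 7) = e^(−5) · 5^7/7! ≈ 0.1044.

0.1044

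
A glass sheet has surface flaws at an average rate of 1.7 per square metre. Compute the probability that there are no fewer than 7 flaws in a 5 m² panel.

0.7438

Over the interval, μ = 1.7 × 5 = 8.5 (a 5 m² panel = 5 square metres).
P(N ≥ 7) = 1 − P(N ≤ 6) = 1 − Σ_{j=0}^{6} e^(−μ) μ^j/j! ≈ 0.7438.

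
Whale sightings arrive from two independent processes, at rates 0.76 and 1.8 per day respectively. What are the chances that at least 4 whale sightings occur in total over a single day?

Independent Poisson processes superpose: combined rate λ = 0.76 + 1.8 = 2.56 per day.
So μ = 2.56.
P(N ≥ 4) = 1 − P(N ≤ 3) ≈ 0.2553.

0.2553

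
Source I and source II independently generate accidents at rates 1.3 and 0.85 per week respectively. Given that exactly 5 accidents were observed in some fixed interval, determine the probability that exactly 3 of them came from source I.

0.3455

Given the total, each event is independently from source I with probability p = λ_I/(λ_I+λ_II) = 1.3/2.15 ≈ 0.6047.
So K ~ Binomial(5, 1.3/2.15): P(K = 3) = C(5,3) · (1.3/2.15)^3 · (0.85/2.15)^2 ≈ 0.3455.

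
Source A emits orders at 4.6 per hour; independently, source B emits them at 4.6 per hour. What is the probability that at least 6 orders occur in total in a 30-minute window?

0.3142

Independent Poisson processes superpose: combined rate λ = 4.6 + 4.6 = 9.2 per hour.
Over the interval, μ = 9.2 × 0.5 = 4.6 (a 30-minute window = 0.5 hours).
P(N ≥ 6) = 1 − P(N ≤ 5) ≈ 0.3142.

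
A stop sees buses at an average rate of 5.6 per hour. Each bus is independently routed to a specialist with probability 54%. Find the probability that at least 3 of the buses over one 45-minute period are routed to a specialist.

Thinning: the buses that are routed to a specialist themselves form a Poisson process with rate 0.54 × 5.6 = 3.024 per hour.
Over the interval, μ = 3.024 × 0.75 = 2.268 (a 45-minute period = 0.75 hours).
P(N ≥ 3) = 1 − P(N ≤ 2) ≈ 0.3955.

0.3955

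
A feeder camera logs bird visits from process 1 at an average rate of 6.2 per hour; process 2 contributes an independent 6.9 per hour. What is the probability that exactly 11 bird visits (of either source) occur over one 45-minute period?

Independent Poisson processes superpose: combined rate λ = 6.2 + 6.9 = 13.1 per hour.
Over the interval, μ = 13.1 × 0.75 = 9.825 (a 45-minute period = 0.75 hours).
P(N = 11) = e^(−9.825) · 9.825^11/11! ≈ 0.1116.

0.1116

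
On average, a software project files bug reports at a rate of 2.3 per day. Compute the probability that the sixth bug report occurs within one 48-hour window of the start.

Over the interval, μ = 2.3 × 2 = 4.6 (a 48-hour window = 2 days).
The sixth arrival falls in the interval iff at least 6 events occur there: P(S_6 ≤ t) = P(N ≥ 6) = 1 − P(N ≤ 5) ≈ 0.3142.

0.3142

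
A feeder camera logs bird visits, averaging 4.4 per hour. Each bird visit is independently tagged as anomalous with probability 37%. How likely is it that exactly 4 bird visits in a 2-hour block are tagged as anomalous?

0.1805

Thinning: the bird visits that are tagged as anomalous themselves form a Poisson process with rate 0.37 × 4.4 = 1.628 per hour.
Over the interval, μ = 1.628 × 2 = 3.256 (a 2-hour block = 2 hours).
P(N = 4) = e^(−3.256) · 3.256^4/4! ≈ 0.1805.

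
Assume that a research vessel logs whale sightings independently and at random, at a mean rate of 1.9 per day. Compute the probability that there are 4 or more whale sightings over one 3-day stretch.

Over the interval, μ = 1.9 × 3 = 5.7 (a 3-day stretch = 3 days).
P(N ≥ 4) = 1 − P(N ≤ 3) = 1 − Σ_{j=0}^{3} e^(−μ) μ^j/j! ≈ 0.8200.

0.8200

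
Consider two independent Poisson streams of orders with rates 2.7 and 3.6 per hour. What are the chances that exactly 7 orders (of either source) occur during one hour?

Independent Poisson processes superpose: combined rate λ = 2.7 + 3.6 = 6.3 per hour.
So μ = 6.3.
P(N = 7) = e^(−6.3) · 6.3^7/7! ≈ 0.1435.

0.1435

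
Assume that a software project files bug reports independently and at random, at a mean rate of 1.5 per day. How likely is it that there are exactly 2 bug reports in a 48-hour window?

0.2240

Over the interval, μ = 1.5 × 2 = 3 (a 48-hour window = 2 days).
P(N = 2) = e^(−μ) μ^2/2! = e^(−3) · 3^2/2 ≈ 0.2240.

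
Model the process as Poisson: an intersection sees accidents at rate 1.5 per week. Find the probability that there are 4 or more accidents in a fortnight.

0.3528

Over the interval, μ = 1.5 × 2 = 3 (a fortnight = 2 weeks).
P(N ≥ 4) = 1 − P(N ≤ 3) = 1 − Σ_{j=0}^{3} e^(−μ) μ^j/j! ≈ 0.3528.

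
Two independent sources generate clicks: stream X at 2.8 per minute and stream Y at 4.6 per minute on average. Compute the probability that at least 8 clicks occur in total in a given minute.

Independent Poisson processes superpose: combined rate λ = 2.8 + 4.6 = 7.4 per minute.
So μ = 7.4.
P(N ≥ 8) = 1 − P(N ≤ 7) ≈ 0.4607.

0.4607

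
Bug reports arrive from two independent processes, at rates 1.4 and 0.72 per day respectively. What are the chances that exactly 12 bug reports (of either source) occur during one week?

0.0855

Independent Poisson processes superpose: combined rate λ = 1.4 + 0.72 = 2.12 per day.
Over the interval, μ = 2.12 × 7 = 14.84 (a week = 7 days).
P(N = 12) = e^(−14.84) · 14.84^12/12! ≈ 0.0855.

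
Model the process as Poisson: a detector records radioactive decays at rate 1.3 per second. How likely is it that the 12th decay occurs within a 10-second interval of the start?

0.6468

Over the interval, μ = 1.3 × 10 = 13 (a 10-second interval = 10 seconds).
The 12th arrival falls in the interval iff at least 12 events occur there: P(S_12 ≤ t) = P(N ≥ 12) = 1 − P(N ≤ 11) ≈ 0.6468.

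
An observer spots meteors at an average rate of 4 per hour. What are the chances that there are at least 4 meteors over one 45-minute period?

Over the interval, μ = 4 × 0.75 = 3 (a 45-minute period = 0.75 hours).
P(N ≥ 4) = 1 − P(N ≤ 3) = 1 − Σ_{j=0}^{3} e^(−μ) μ^j/j! ≈ 0.3528.

0.3528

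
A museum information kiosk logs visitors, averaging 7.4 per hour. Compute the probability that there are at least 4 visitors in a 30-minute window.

Over the interval, μ = 7.4 × 0.5 = 3.7 (a 30-minute window = 0.5 hours).
P(N ≥ 4) = 1 − P(N ≤ 3) = 1 − Σ_{j=0}^{3} e^(−μ) μ^j/j! ≈ 0.5058.

0.5058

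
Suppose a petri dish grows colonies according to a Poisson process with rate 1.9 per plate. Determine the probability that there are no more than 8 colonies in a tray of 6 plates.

Over the interval, μ = 1.9 × 6 = 11.4 (a tray of 6 plates = 6 plates).
P(N ≤ 8) = Σ_{j=0}^{8} e^(−μ) μ^j/j! ≈ 0.1984.

0.1984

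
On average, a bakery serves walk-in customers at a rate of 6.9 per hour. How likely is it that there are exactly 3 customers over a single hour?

With mean μ = 6.9 per hour,
P(N = 3) = e^(−μ) μ^3/3! = e^(−6.9) · 6.9^3/6 ≈ 0.0552.

0.0552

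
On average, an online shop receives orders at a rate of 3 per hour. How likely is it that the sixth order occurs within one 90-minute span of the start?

Over the interval, μ = 3 × 1.5 = 4.5 (a 90-minute span = 1.5 hours).
The sixth arrival falls in the interval iff at least 6 events occur there: P(S_6 ≤ t) = P(N ≥ 6) = 1 − P(N ≤ 5) ≈ 0.2971.

0.2971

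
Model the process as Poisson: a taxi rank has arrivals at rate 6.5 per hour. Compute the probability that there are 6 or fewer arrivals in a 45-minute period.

Over the interval, μ = 6.5 × 0.75 = 4.875 (a 45-minute period = 0.75 hours).
P(N ≤ 6) = Σ_{j=0}^{6} e^(−μ) μ^j/j! ≈ 0.7802.

0.7802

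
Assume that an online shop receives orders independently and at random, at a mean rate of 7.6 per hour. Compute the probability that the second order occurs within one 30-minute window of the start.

Over the interval, μ = 7.6 × 0.5 = 3.8 (a 30-minute window = 0.5 hours).
The second arrival falls in the interval iff at least 2 events occur there: P(S_2 ≤ t) = P(N ≥ 2) = 1 − P(N ≤ 1) ≈ 0.8926.

0.8926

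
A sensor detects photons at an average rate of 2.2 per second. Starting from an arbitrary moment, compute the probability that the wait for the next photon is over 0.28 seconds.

The wait for the next event is exponential with rate λ = 2.2 per second.
P(T > 0.28) = e^(−λt) = e^(−2.2 × 0.28) = e^(−0.616) ≈ 0.5401.

0.5401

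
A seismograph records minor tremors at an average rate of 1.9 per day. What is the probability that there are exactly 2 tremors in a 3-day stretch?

0.0544

Over the interval, μ = 1.9 × 3 = 5.7 (a 3-day stretch = 3 days).
P(N = 2) = e^(−μ) μ^2/2! = e^(−5.7) · 5.7^2/2 ≈ 0.0544.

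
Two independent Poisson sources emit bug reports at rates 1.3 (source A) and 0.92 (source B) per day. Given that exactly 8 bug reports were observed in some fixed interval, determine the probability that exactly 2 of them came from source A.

Given the total, each event is independently from source A with probability p = λ_A/(λ_A+λ_B) = 1.3/2.22 ≈ 0.5856.
So K ~ Binomial(8, 1.3/2.22): P(K = 2) = C(8,2) · (1.3/2.22)^2 · (0.92/2.22)^6 ≈ 0.0486.

0.0486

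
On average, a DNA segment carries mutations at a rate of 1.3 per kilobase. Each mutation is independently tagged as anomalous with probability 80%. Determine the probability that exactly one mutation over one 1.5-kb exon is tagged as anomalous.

Thinning: the mutations that are tagged as anomalous themselves form a Poisson process with rate 0.8 × 1.3 = 1.04 per kilobase.
Over the interval, μ = 1.04 × 1.5 = 1.56 (a 1.5-kb exon = 1.5 kilobases).
P(N = 1) = e^(−1.56) · 1.56^1/1! ≈ 0.3278.

0.3278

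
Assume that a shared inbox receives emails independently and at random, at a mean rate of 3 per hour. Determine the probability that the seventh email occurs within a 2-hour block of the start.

0.3937

Over the interval, μ = 3 × 2 = 6 (a 2-hour block = 2 hours).
The seventh arrival falls in the interval iff at least 7 events occur there: P(S_7 ≤ t) = P(N ≥ 7) = 1 − P(N ≤ 6) ≈ 0.3937.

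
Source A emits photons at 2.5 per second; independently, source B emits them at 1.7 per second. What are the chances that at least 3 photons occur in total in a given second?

Independent Poisson processes superpose: combined rate λ = 2.5 + 1.7 = 4.2 per second.
So μ = 4.2.
P(N ≥ 3) = 1 − P(N ≤ 2) ≈ 0.7898.

0.7898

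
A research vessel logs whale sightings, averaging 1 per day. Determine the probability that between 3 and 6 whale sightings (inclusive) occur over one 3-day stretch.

0.5433

Over the interval, μ = 1 × 3 = 3 (a 3-day stretch = 3 days).
P(3 ≤ N ≤ 6) = Σ_{j=3}^{6} e^(−3) · 3^j/j! ≈ 0.5433.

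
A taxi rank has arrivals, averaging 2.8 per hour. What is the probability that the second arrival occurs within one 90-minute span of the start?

0.9220

Over the interval, μ = 2.8 × 1.5 = 4.2 (a 90-minute span = 1.5 hours).
The second arrival falls in the interval iff at least 2 events occur there: P(S_2 ≤ t) = P(N ≥ 2) = 1 − P(N ≤ 1) ≈ 0.9220.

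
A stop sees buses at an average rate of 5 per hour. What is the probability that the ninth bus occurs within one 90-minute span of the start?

0.3380

Over the interval, μ = 5 × 1.5 = 7.5 (a 90-minute span = 1.5 hours).
The ninth arrival falls in the interval iff at least 9 events occur there: P(S_9 ≤ t) = P(N ≥ 9) = 1 − P(N ≤ 8) ≈ 0.3380.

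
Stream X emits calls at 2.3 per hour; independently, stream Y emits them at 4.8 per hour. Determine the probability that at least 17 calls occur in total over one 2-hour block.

0.2616

Independent Poisson processes superpose: combined rate λ = 2.3 + 4.8 = 7.1 per hour.
Over the interval, μ = 7.1 × 2 = 14.2 (a 2-hour block = 2 hours).
P(N ≥ 17) = 1 − P(N ≤ 16) ≈ 0.2616.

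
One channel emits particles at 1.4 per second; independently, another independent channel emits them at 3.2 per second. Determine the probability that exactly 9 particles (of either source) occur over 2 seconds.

Independent Poisson processes superpose: combined rate λ = 1.4 + 3.2 = 4.6 per second.
Over the interval, μ = 4.6 × 2 = 9.2 (2 seconds).
P(N = 9) = e^(−9.2) · 9.2^9/9! ≈ 0.1315.

0.1315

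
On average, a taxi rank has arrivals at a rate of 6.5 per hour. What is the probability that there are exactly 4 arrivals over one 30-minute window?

0.1802

Over the interval, μ = 6.5 × 0.5 = 3.25 (a 30-minute window = 0.5 hours).
P(N = 4) = e^(−μ) μ^4/4! = e^(−3.25) · 3.25^4/24 ≈ 0.1802.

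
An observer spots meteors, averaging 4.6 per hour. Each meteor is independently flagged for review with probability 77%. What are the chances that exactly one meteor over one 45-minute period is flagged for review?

0.1865

Thinning: the meteors that are flagged for review themselves form a Poisson process with rate 0.77 × 4.6 = 3.542 per hour.
Over the interval, μ = 3.542 × 0.75 = 2.6565 (a 45-minute period = 0.75 hours).
P(N = 1) = e^(−2.6565) · 2.6565^1/1! ≈ 0.1865.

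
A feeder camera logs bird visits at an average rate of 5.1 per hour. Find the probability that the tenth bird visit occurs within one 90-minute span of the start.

0.2410

Over the interval, μ = 5.1 × 1.5 = 7.65 (a 90-minute span = 1.5 hours).
The tenth arrival falls in the interval iff at least 10 events occur there: P(S_10 ≤ t) = P(N ≥ 10) = 1 − P(N ≤ 9) ≈ 0.2410.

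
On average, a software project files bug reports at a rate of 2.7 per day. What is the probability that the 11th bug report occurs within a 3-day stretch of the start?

0.1942

Over the interval, μ = 2.7 × 3 = 8.1 (a 3-day stretch = 3 days).
The 11th arrival falls in the interval iff at least 11 events occur there: P(S_11 ≤ t) = P(N ≥ 11) = 1 − P(N ≤ 10) ≈ 0.1942.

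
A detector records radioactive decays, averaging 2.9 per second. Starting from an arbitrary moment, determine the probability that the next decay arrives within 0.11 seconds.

Inter-arrival times are exponential with rate λ = 2.9 per second.
P(T ≤ 0.11) = 1 − e^(−λt) = 1 − e^(−2.9 × 0.11) = 1 − e^(−0.319) ≈ 0.2731.

0.2731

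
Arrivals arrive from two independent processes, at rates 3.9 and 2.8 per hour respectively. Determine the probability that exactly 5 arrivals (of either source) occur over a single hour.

0.1385

Independent Poisson processes superpose: combined rate λ = 3.9 + 2.8 = 6.7 per hour.
So μ = 6.7.
P(N = 5) = e^(−6.7) · 6.7^5/5! ≈ 0.1385.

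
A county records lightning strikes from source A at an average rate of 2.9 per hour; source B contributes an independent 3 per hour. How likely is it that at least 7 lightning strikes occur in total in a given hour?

Independent Poisson processes superpose: combined rate λ = 2.9 + 3 = 5.9 per hour.
So μ = 5.9.
P(N ≥ 7) = 1 − P(N ≤ 6) ≈ 0.3776.

0.3776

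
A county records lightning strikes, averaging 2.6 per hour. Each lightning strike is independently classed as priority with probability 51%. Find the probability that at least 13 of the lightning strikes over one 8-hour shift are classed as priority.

0.2693

Thinning: the lightning strikes that are classed as priority themselves form a Poisson process with rate 0.51 × 2.6 = 1.326 per hour.
Over the interval, μ = 1.326 × 8 = 10.608 (an 8-hour shift = 8 hours).
P(N ≥ 13) = 1 − P(N ≤ 12) ≈ 0.2693.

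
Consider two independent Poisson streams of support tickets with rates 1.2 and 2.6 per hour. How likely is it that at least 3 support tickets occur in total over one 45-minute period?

0.5424

Independent Poisson processes superpose: combined rate λ = 1.2 + 2.6 = 3.8 per hour.
Over the interval, μ = 3.8 × 0.75 = 2.85 (a 45-minute period = 0.75 hours).
P(N ≥ 3) = 1 − P(N ≤ 2) ≈ 0.5424.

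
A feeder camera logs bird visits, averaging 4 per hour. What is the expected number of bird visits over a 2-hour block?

E[N] = λt = 4 × 2 = 8 (a 2-hour block = 2 hours).

8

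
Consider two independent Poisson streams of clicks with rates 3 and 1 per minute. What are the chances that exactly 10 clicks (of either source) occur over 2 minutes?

Independent Poisson processes superpose: combined rate λ = 3 + 1 = 4 per minute.
Over the interval, μ = 4 × 2 = 8 (2 minutes).
P(N = 10) = e^(−8) · 8^10/10! ≈ 0.0993.

0.0993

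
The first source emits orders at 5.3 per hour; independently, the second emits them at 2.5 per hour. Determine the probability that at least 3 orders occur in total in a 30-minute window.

Independent Poisson processes superpose: combined rate λ = 5.3 + 2.5 = 7.8 per hour.
Over the interval, μ = 7.8 × 0.5 = 3.9 (a 30-minute window = 0.5 hours).
P(N ≥ 3) = 1 − P(N ≤ 2) ≈ 0.7469.

0.7469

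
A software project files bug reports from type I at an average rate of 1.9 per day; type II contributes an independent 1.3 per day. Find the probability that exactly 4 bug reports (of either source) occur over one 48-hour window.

0.1162

Independent Poisson processes superpose: combined rate λ = 1.9 + 1.3 = 3.2 per day.
Over the interval, μ = 3.2 × 2 = 6.4 (a 48-hour window = 2 days).
P(N = 4) = e^(−6.4) · 6.4^4/4! ≈ 0.1162.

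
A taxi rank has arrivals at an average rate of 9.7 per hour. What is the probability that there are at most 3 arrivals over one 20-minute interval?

Over the interval, μ = 9.7 × 1/3 ≈ 3.23333 (a 20-minute interval = 1/3 hours).
P(N ≤ 3) = Σ_{j=0}^{3} e^(−μ) μ^j/j! ≈ 0.5951.

0.5951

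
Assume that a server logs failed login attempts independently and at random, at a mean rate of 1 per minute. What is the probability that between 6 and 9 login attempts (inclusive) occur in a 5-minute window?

Over the interval, μ = 1 × 5 = 5 (a 5-minute window = 5 minutes).
P(6 ≤ N ≤ 9) = Σ_{j=6}^{9} e^(−5) · 5^j/j! ≈ 0.3522.

0.3522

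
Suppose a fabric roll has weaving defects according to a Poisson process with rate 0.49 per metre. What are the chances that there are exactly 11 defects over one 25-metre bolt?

Over the interval, μ = 0.49 × 25 = 12.25 (a 25-metre bolt = 25 metres).
P(N = 11) = e^(−μ) μ^11/11! = e^(−12.25) · 12.25^11/39916800 ≈ 0.1117.

0.1117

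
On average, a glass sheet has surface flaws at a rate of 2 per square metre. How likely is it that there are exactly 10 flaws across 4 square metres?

0.0993

Over the interval, μ = 2 × 4 = 8 (4 square metres).
P(N = 10) = e^(−μ) μ^10/10! = e^(−8) · 8^10/3628800 ≈ 0.0993.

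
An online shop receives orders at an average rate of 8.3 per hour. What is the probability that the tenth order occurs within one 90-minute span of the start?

0.7947

Over the interval, μ = 8.3 × 1.5 = 12.45 (a 90-minute span = 1.5 hours).
The tenth arrival falls in the interval iff at least 10 events occur there: P(S_10 ≤ t) = P(N ≥ 10) = 1 − P(N ≤ 9) ≈ 0.7947.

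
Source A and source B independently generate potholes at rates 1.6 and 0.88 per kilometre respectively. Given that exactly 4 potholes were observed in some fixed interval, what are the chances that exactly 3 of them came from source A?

0.3811

Given the total, each event is independently from source A with probability p = λ_A/(λ_A+λ_B) = 1.6/2.48 ≈ 0.6452.
So K ~ Binomial(4, 1.6/2.48): P(K = 3) = C(4,3) · (1.6/2.48)^3 · (0.88/2.48)^1 ≈ 0.3811.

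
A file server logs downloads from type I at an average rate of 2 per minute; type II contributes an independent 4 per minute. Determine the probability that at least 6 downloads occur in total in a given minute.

0.5543

Independent Poisson processes superpose: combined rate λ = 2 + 4 = 6 per minute.
So μ = 6.
P(N ≥ 6) = 1 − P(N ≤ 5) ≈ 0.5543.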